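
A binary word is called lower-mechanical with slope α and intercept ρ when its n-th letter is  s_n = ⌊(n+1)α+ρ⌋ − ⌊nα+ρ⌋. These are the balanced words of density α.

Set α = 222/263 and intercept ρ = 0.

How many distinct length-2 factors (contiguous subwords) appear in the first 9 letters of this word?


3

t_n = ⌊(n·222)/263⌋ for n = 0 … 9:
  n=0…9: ⌊0/263⌋=0 ⌊222/263⌋=0 ⌊444/263⌋=1 ⌊666/263⌋=2 ⌊888/263⌋=3 ⌊1110/263⌋=4 ⌊1332/263⌋=5 ⌊1554/263⌋=5 ⌊1776/263⌋=6 ⌊1998/263⌋=7
s_n = t_(n+1) − t_n for n = 0 … 8 gives
prefix = 011111011
slide a length-2 window over [0..1] … [7..8] (8 windows); first occurrence of each distinct factor:
  [  0..  1] 01
  [  1..  2] 11
  [  5..  6] 10
  (the other 5 windows repeat one of these)
distinct factors: {01, 10, 11}
count = 3  (Sturmian bound for length 2 is 3)


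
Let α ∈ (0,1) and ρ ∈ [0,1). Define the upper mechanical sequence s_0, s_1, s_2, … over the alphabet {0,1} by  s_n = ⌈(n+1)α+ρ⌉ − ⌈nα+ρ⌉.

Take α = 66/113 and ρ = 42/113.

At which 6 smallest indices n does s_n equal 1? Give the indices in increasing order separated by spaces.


n=0: ⌈108/113⌉−⌈42/113⌉ = 1−1 = 0
n=1: ⌈174/113⌉−⌈108/113⌉ = 2−1 = 1  ← one
n=2: ⌈240/113⌉−⌈174/113⌉ = 3−2 = 1  ← one
n=3: ⌈306/113⌉−⌈240/113⌉ = 3−3 = 0
n=4: ⌈372/113⌉−⌈306/113⌉ = 4−3 = 1  ← one
n=5: ⌈438/113⌉−⌈372/113⌉ = 4−4 = 0
n=6: ⌈504/113⌉−⌈438/113⌉ = 5−4 = 1  ← one
n=7: ⌈570/113⌉−⌈504/113⌉ = 6−5 = 1  ← one
n=8: ⌈636/113⌉−⌈570/113⌉ = 6−6 = 0
n=9: ⌈702/113⌉−⌈636/113⌉ = 7−6 = 1  ← one
positions of the first 6 ones: 1 2 4 6 7 9

1 2 4 6 7 9


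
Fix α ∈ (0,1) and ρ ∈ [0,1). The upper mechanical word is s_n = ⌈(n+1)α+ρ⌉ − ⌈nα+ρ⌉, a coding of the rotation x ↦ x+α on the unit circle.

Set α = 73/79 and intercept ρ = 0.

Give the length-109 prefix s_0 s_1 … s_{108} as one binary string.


n=0: ⌈(1·73)/79⌉ − ⌈(0·73)/79⌉ = ⌈73/79⌉ − ⌈0/79⌉ = 1 − 0 = 1
n=1: ⌈(2·73)/79⌉ − ⌈(1·73)/79⌉ = ⌈146/79⌉ − ⌈73/79⌉ = 2 − 1 = 1
n=2: ⌈(3·73)/79⌉ − ⌈(2·73)/79⌉ = ⌈219/79⌉ − ⌈146/79⌉ = 3 − 2 = 1
n=3: ⌈(4·73)/79⌉ − ⌈(3·73)/79⌉ = ⌈292/79⌉ − ⌈219/79⌉ = 4 − 3 = 1
n=4: ⌈(5·73)/79⌉ − ⌈(4·73)/79⌉ = ⌈365/79⌉ − ⌈292/79⌉ = 5 − 4 = 1
n=5: ⌈(6·73)/79⌉ − ⌈(5·73)/79⌉ = ⌈438/79⌉ − ⌈365/79⌉ = 6 − 5 = 1
n=6: ⌈(7·73)/79⌉ − ⌈(6·73)/79⌉ = ⌈511/79⌉ − ⌈438/79⌉ = 7 − 6 = 1
n=7: ⌈(8·73)/79⌉ − ⌈(7·73)/79⌉ = ⌈584/79⌉ − ⌈511/79⌉ = 8 − 7 = 1
n=8: ⌈(9·73)/79⌉ − ⌈(8·73)/79⌉ = ⌈657/79⌉ − ⌈584/79⌉ = 9 − 8 = 1
n=9: ⌈(10·73)/79⌉ − ⌈(9·73)/79⌉ = ⌈730/79⌉ − ⌈657/79⌉ = 10 − 9 = 1
n=10: ⌈(11·73)/79⌉ − ⌈(10·73)/79⌉ = ⌈803/79⌉ − ⌈730/79⌉ = 11 − 10 = 1
n=11: ⌈(12·73)/79⌉ − ⌈(11·73)/79⌉ = ⌈876/79⌉ − ⌈803/79⌉ = 12 − 11 = 1
n=12: ⌈(13·73)/79⌉ − ⌈(12·73)/79⌉ = ⌈949/79⌉ − ⌈876/79⌉ = 13 − 12 = 1
n=13: ⌈(14·73)/79⌉ − ⌈(13·73)/79⌉ = ⌈1022/79⌉ − ⌈949/79⌉ = 13 − 13 = 0
n=14: ⌈(15·73)/79⌉ − ⌈(14·73)/79⌉ = ⌈1095/79⌉ − ⌈1022/79⌉ = 14 − 13 = 1
n=15: ⌈(16·73)/79⌉ − ⌈(15·73)/79⌉ = ⌈1168/79⌉ − ⌈1095/79⌉ = 15 − 14 = 1
n=16: ⌈(17·73)/79⌉ − ⌈(16·73)/79⌉ = ⌈1241/79⌉ − ⌈1168/79⌉ = 16 − 15 = 1
n=17: ⌈(18·73)/79⌉ − ⌈(17·73)/79⌉ = ⌈1314/79⌉ − ⌈1241/79⌉ = 17 − 16 = 1
n=18: ⌈(19·73)/79⌉ − ⌈(18·73)/79⌉ = ⌈1387/79⌉ − ⌈1314/79⌉ = 18 − 17 = 1
n=19: ⌈(20·73)/79⌉ − ⌈(19·73)/79⌉ = ⌈1460/79⌉ − ⌈1387/79⌉ = 19 − 18 = 1
n=20: ⌈(21·73)/79⌉ − ⌈(20·73)/79⌉ = ⌈1533/79⌉ − ⌈1460/79⌉ = 20 − 19 = 1
n=21: ⌈(22·73)/79⌉ − ⌈(21·73)/79⌉ = ⌈1606/79⌉ − ⌈1533/79⌉ = 21 − 20 = 1
n=22: ⌈(23·73)/79⌉ − ⌈(22·73)/79⌉ = ⌈1679/79⌉ − ⌈1606/79⌉ = 22 − 21 = 1
n=23: ⌈(24·73)/79⌉ − ⌈(23·73)/79⌉ = ⌈1752/79⌉ − ⌈1679/79⌉ = 23 − 22 = 1
n=24: ⌈(25·73)/79⌉ − ⌈(24·73)/79⌉ = ⌈1825/79⌉ − ⌈1752/79⌉ = 24 − 23 = 1
n=25: ⌈(26·73)/79⌉ − ⌈(25·73)/79⌉ = ⌈1898/79⌉ − ⌈1825/79⌉ = 25 − 24 = 1
n=26: ⌈(27·73)/79⌉ − ⌈(26·73)/79⌉ = ⌈1971/79⌉ − ⌈1898/79⌉ = 25 − 25 = 0
n=27: ⌈(28·73)/79⌉ − ⌈(27·73)/79⌉ = ⌈2044/79⌉ − ⌈1971/79⌉ = 26 − 25 = 1
n=28: ⌈(29·73)/79⌉ − ⌈(28·73)/79⌉ = ⌈2117/79⌉ − ⌈2044/79⌉ = 27 − 26 = 1
n=29: ⌈(30·73)/79⌉ − ⌈(29·73)/79⌉ = ⌈2190/79⌉ − ⌈2117/79⌉ = 28 − 27 = 1
n=30: ⌈(31·73)/79⌉ − ⌈(30·73)/79⌉ = ⌈2263/79⌉ − ⌈2190/79⌉ = 29 − 28 = 1
n=31: ⌈(32·73)/79⌉ − ⌈(31·73)/79⌉ = ⌈2336/79⌉ − ⌈2263/79⌉ = 30 − 29 = 1
n=32: ⌈(33·73)/79⌉ − ⌈(32·73)/79⌉ = ⌈2409/79⌉ − ⌈2336/79⌉ = 31 − 30 = 1
n=33: ⌈(34·73)/79⌉ − ⌈(33·73)/79⌉ = ⌈2482/79⌉ − ⌈2409/79⌉ = 32 − 31 = 1
n=34: ⌈(35·73)/79⌉ − ⌈(34·73)/79⌉ = ⌈2555/79⌉ − ⌈2482/79⌉ = 33 − 32 = 1
n=35: ⌈(36·73)/79⌉ − ⌈(35·73)/79⌉ = ⌈2628/79⌉ − ⌈2555/79⌉ = 34 − 33 = 1
n=36: ⌈(37·73)/79⌉ − ⌈(36·73)/79⌉ = ⌈2701/79⌉ − ⌈2628/79⌉ = 35 − 34 = 1
n=37: ⌈(38·73)/79⌉ − ⌈(37·73)/79⌉ = ⌈2774/79⌉ − ⌈2701/79⌉ = 36 − 35 = 1
n=38: ⌈(39·73)/79⌉ − ⌈(38·73)/79⌉ = ⌈2847/79⌉ − ⌈2774/79⌉ = 37 − 36 = 1
n=39: ⌈(40·73)/79⌉ − ⌈(39·73)/79⌉ = ⌈2920/79⌉ − ⌈2847/79⌉ = 37 − 37 = 0
n=40: ⌈(41·73)/79⌉ − ⌈(40·73)/79⌉ = ⌈2993/79⌉ − ⌈2920/79⌉ = 38 − 37 = 1
n=41: ⌈(42·73)/79⌉ − ⌈(41·73)/79⌉ = ⌈3066/79⌉ − ⌈2993/79⌉ = 39 − 38 = 1
n=42: ⌈(43·73)/79⌉ − ⌈(42·73)/79⌉ = ⌈3139/79⌉ − ⌈3066/79⌉ = 40 − 39 = 1
n=43: ⌈(44·73)/79⌉ − ⌈(43·73)/79⌉ = ⌈3212/79⌉ − ⌈3139/79⌉ = 41 − 40 = 1
n=44: ⌈(45·73)/79⌉ − ⌈(44·73)/79⌉ = ⌈3285/79⌉ − ⌈3212/79⌉ = 42 − 41 = 1
n=45: ⌈(46·73)/79⌉ − ⌈(45·73)/79⌉ = ⌈3358/79⌉ − ⌈3285/79⌉ = 43 − 42 = 1
n=46: ⌈(47·73)/79⌉ − ⌈(46·73)/79⌉ = ⌈3431/79⌉ − ⌈3358/79⌉ = 44 − 43 = 1
n=47: ⌈(48·73)/79⌉ − ⌈(47·73)/79⌉ = ⌈3504/79⌉ − ⌈3431/79⌉ = 45 − 44 = 1
n=48: ⌈(49·73)/79⌉ − ⌈(48·73)/79⌉ = ⌈3577/79⌉ − ⌈3504/79⌉ = 46 − 45 = 1
n=49: ⌈(50·73)/79⌉ − ⌈(49·73)/79⌉ = ⌈3650/79⌉ − ⌈3577/79⌉ = 47 − 46 = 1
n=50: ⌈(51·73)/79⌉ − ⌈(50·73)/79⌉ = ⌈3723/79⌉ − ⌈3650/79⌉ = 48 − 47 = 1
n=51: ⌈(52·73)/79⌉ − ⌈(51·73)/79⌉ = ⌈3796/79⌉ − ⌈3723/79⌉ = 49 − 48 = 1
n=52: ⌈(53·73)/79⌉ − ⌈(52·73)/79⌉ = ⌈3869/79⌉ − ⌈3796/79⌉ = 49 − 49 = 0
n=53: ⌈(54·73)/79⌉ − ⌈(53·73)/79⌉ = ⌈3942/79⌉ − ⌈3869/79⌉ = 50 − 49 = 1
n=54: ⌈(55·73)/79⌉ − ⌈(54·73)/79⌉ = ⌈4015/79⌉ − ⌈3942/79⌉ = 51 − 50 = 1
n=55: ⌈(56·73)/79⌉ − ⌈(55·73)/79⌉ = ⌈4088/79⌉ − ⌈4015/79⌉ = 52 − 51 = 1
n=56: ⌈(57·73)/79⌉ − ⌈(56·73)/79⌉ = ⌈4161/79⌉ − ⌈4088/79⌉ = 53 − 52 = 1
n=57: ⌈(58·73)/79⌉ − ⌈(57·73)/79⌉ = ⌈4234/79⌉ − ⌈4161/79⌉ = 54 − 53 = 1
n=58: ⌈(59·73)/79⌉ − ⌈(58·73)/79⌉ = ⌈4307/79⌉ − ⌈4234/79⌉ = 55 − 54 = 1
n=59: ⌈(60·73)/79⌉ − ⌈(59·73)/79⌉ = ⌈4380/79⌉ − ⌈4307/79⌉ = 56 − 55 = 1
n=60: ⌈(61·73)/79⌉ − ⌈(60·73)/79⌉ = ⌈4453/79⌉ − ⌈4380/79⌉ = 57 − 56 = 1
n=61: ⌈(62·73)/79⌉ − ⌈(61·73)/79⌉ = ⌈4526/79⌉ − ⌈4453/79⌉ = 58 − 57 = 1
n=62: ⌈(63·73)/79⌉ − ⌈(62·73)/79⌉ = ⌈4599/79⌉ − ⌈4526/79⌉ = 59 − 58 = 1
n=63: ⌈(64·73)/79⌉ − ⌈(63·73)/79⌉ = ⌈4672/79⌉ − ⌈4599/79⌉ = 60 − 59 = 1
n=64: ⌈(65·73)/79⌉ − ⌈(64·73)/79⌉ = ⌈4745/79⌉ − ⌈4672/79⌉ = 61 − 60 = 1
n=65: ⌈(66·73)/79⌉ − ⌈(65·73)/79⌉ = ⌈4818/79⌉ − ⌈4745/79⌉ = 61 − 61 = 0
n=66: ⌈(67·73)/79⌉ − ⌈(66·73)/79⌉ = ⌈4891/79⌉ − ⌈4818/79⌉ = 62 − 61 = 1
n=67: ⌈(68·73)/79⌉ − ⌈(67·73)/79⌉ = ⌈4964/79⌉ − ⌈4891/79⌉ = 63 − 62 = 1
n=68: ⌈(69·73)/79⌉ − ⌈(68·73)/79⌉ = ⌈5037/79⌉ − ⌈4964/79⌉ = 64 − 63 = 1
n=69: ⌈(70·73)/79⌉ − ⌈(69·73)/79⌉ = ⌈5110/79⌉ − ⌈5037/79⌉ = 65 − 64 = 1
n=70: ⌈(71·73)/79⌉ − ⌈(70·73)/79⌉ = ⌈5183/79⌉ − ⌈5110/79⌉ = 66 − 65 = 1
n=71: ⌈(72·73)/79⌉ − ⌈(71·73)/79⌉ = ⌈5256/79⌉ − ⌈5183/79⌉ = 67 − 66 = 1
n=72: ⌈(73·73)/79⌉ − ⌈(72·73)/79⌉ = ⌈5329/79⌉ − ⌈5256/79⌉ = 68 − 67 = 1
n=73: ⌈(74·73)/79⌉ − ⌈(73·73)/79⌉ = ⌈5402/79⌉ − ⌈5329/79⌉ = 69 − 68 = 1
n=74: ⌈(75·73)/79⌉ − ⌈(74·73)/79⌉ = ⌈5475/79⌉ − ⌈5402/79⌉ = 70 − 69 = 1
n=75: ⌈(76·73)/79⌉ − ⌈(75·73)/79⌉ = ⌈5548/79⌉ − ⌈5475/79⌉ = 71 − 70 = 1
n=76: ⌈(77·73)/79⌉ − ⌈(76·73)/79⌉ = ⌈5621/79⌉ − ⌈5548/79⌉ = 72 − 71 = 1
n=77: ⌈(78·73)/79⌉ − ⌈(77·73)/79⌉ = ⌈5694/79⌉ − ⌈5621/79⌉ = 73 − 72 = 1
n=78: ⌈(79·73)/79⌉ − ⌈(78·73)/79⌉ = ⌈5767/79⌉ − ⌈5694/79⌉ = 73 − 73 = 0
n=79: ⌈(80·73)/79⌉ − ⌈(79·73)/79⌉ = ⌈5840/79⌉ − ⌈5767/79⌉ = 74 − 73 = 1
n=80: ⌈(81·73)/79⌉ − ⌈(80·73)/79⌉ = ⌈5913/79⌉ − ⌈5840/79⌉ = 75 − 74 = 1
n=81: ⌈(82·73)/79⌉ − ⌈(81·73)/79⌉ = ⌈5986/79⌉ − ⌈5913/79⌉ = 76 − 75 = 1
n=82: ⌈(83·73)/79⌉ − ⌈(82·73)/79⌉ = ⌈6059/79⌉ − ⌈5986/79⌉ = 77 − 76 = 1
n=83: ⌈(84·73)/79⌉ − ⌈(83·73)/79⌉ = ⌈6132/79⌉ − ⌈6059/79⌉ = 78 − 77 = 1
n=84: ⌈(85·73)/79⌉ − ⌈(84·73)/79⌉ = ⌈6205/79⌉ − ⌈6132/79⌉ = 79 − 78 = 1
n=85: ⌈(86·73)/79⌉ − ⌈(85·73)/79⌉ = ⌈6278/79⌉ − ⌈6205/79⌉ = 80 − 79 = 1
n=86: ⌈(87·73)/79⌉ − ⌈(86·73)/79⌉ = ⌈6351/79⌉ − ⌈6278/79⌉ = 81 − 80 = 1
n=87: ⌈(88·73)/79⌉ − ⌈(87·73)/79⌉ = ⌈6424/79⌉ − ⌈6351/79⌉ = 82 − 81 = 1
n=88: ⌈(89·73)/79⌉ − ⌈(88·73)/79⌉ = ⌈6497/79⌉ − ⌈6424/79⌉ = 83 − 82 = 1
n=89: ⌈(90·73)/79⌉ − ⌈(89·73)/79⌉ = ⌈6570/79⌉ − ⌈6497/79⌉ = 84 − 83 = 1
n=90: ⌈(91·73)/79⌉ − ⌈(90·73)/79⌉ = ⌈6643/79⌉ − ⌈6570/79⌉ = 85 − 84 = 1
n=91: ⌈(92·73)/79⌉ − ⌈(91·73)/79⌉ = ⌈6716/79⌉ − ⌈6643/79⌉ = 86 − 85 = 1
n=92: ⌈(93·73)/79⌉ − ⌈(92·73)/79⌉ = ⌈6789/79⌉ − ⌈6716/79⌉ = 86 − 86 = 0
n=93: ⌈(94·73)/79⌉ − ⌈(93·73)/79⌉ = ⌈6862/79⌉ − ⌈6789/79⌉ = 87 − 86 = 1
n=94: ⌈(95·73)/79⌉ − ⌈(94·73)/79⌉ = ⌈6935/79⌉ − ⌈6862/79⌉ = 88 − 87 = 1
n=95: ⌈(96·73)/79⌉ − ⌈(95·73)/79⌉ = ⌈7008/79⌉ − ⌈6935/79⌉ = 89 − 88 = 1
n=96: ⌈(97·73)/79⌉ − ⌈(96·73)/79⌉ = ⌈7081/79⌉ − ⌈7008/79⌉ = 90 − 89 = 1
n=97: ⌈(98·73)/79⌉ − ⌈(97·73)/79⌉ = ⌈7154/79⌉ − ⌈7081/79⌉ = 91 − 90 = 1
n=98: ⌈(99·73)/79⌉ − ⌈(98·73)/79⌉ = ⌈7227/79⌉ − ⌈7154/79⌉ = 92 − 91 = 1
n=99: ⌈(100·73)/79⌉ − ⌈(99·73)/79⌉ = ⌈7300/79⌉ − ⌈7227/79⌉ = 93 − 92 = 1
n=100: ⌈(101·73)/79⌉ − ⌈(100·73)/79⌉ = ⌈7373/79⌉ − ⌈7300/79⌉ = 94 − 93 = 1
n=101: ⌈(102·73)/79⌉ − ⌈(101·73)/79⌉ = ⌈7446/79⌉ − ⌈7373/79⌉ = 95 − 94 = 1
n=102: ⌈(103·73)/79⌉ − ⌈(102·73)/79⌉ = ⌈7519/79⌉ − ⌈7446/79⌉ = 96 − 95 = 1
n=103: ⌈(104·73)/79⌉ − ⌈(103·73)/79⌉ = ⌈7592/79⌉ − ⌈7519/79⌉ = 97 − 96 = 1
n=104: ⌈(105·73)/79⌉ − ⌈(104·73)/79⌉ = ⌈7665/79⌉ − ⌈7592/79⌉ = 98 − 97 = 1
n=105: ⌈(106·73)/79⌉ − ⌈(105·73)/79⌉ = ⌈7738/79⌉ − ⌈7665/79⌉ = 98 − 98 = 0
n=106: ⌈(107·73)/79⌉ − ⌈(106·73)/79⌉ = ⌈7811/79⌉ − ⌈7738/79⌉ = 99 − 98 = 1
n=107: ⌈(108·73)/79⌉ − ⌈(107·73)/79⌉ = ⌈7884/79⌉ − ⌈7811/79⌉ = 100 − 99 = 1
n=108: ⌈(109·73)/79⌉ − ⌈(108·73)/79⌉ = ⌈7957/79⌉ − ⌈7884/79⌉ = 101 − 100 = 1

1111111111111011111111111101111111111110111111111111011111111111101111111111110111111111111101111111111110111


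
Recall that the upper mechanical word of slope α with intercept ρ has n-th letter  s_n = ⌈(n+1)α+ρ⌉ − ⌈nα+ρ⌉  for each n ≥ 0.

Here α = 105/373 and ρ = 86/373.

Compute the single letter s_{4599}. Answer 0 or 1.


1

(n+1)α + ρ = (4600·105 + 86) / 373 = 483086/373
nα + ρ     = (4599·105 + 86) / 373 = 482981/373
⌈483086/373⌉ = 1296,  ⌈482981/373⌉ = 1295
s_{4599} = 1296 − 1295 = 1


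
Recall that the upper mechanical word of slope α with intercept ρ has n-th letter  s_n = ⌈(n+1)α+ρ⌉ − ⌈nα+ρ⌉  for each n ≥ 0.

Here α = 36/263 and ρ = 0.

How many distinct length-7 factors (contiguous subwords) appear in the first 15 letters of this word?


t_n = ⌈(n·36)/263⌉ for n = 0 … 15:
  n=0…9: ⌈0/263⌉=0 ⌈36/263⌉=1 ⌈72/263⌉=1 ⌈108/263⌉=1 ⌈144/263⌉=1 ⌈180/263⌉=1 ⌈216/263⌉=1 ⌈252/263⌉=1 ⌈288/263⌉=2 ⌈324/263⌉=2
  n=10…15: ⌈360/263⌉=2 ⌈396/263⌉=2 ⌈432/263⌉=2 ⌈468/263⌉=2 ⌈504/263⌉=2 ⌈540/263⌉=3
s_n = t_(n+1) − t_n for n = 0 … 14 gives
prefix = 100000010000001
slide a length-7 window over [0..6] … [8..14] (9 windows); first occurrence of each distinct factor:
  [  0..  6] 1000000
  [  1..  7] 0000001
  [  2..  8] 0000010
  [  3..  9] 0000100
  [  4.. 10] 0001000
  [  5.. 11] 0010000
  [  6.. 12] 0100000
  (the other 2 windows repeat one of these)
distinct factors: {0000001, 0000010, 0000100, 0001000, 0010000, 0100000, 1000000}
count = 7  (Sturmian bound for length 7 is 8)

7


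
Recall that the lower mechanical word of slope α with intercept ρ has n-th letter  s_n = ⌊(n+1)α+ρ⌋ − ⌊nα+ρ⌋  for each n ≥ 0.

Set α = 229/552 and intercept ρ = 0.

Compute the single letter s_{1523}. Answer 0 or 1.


1

(n+1)α + ρ = (1524·229) / 552 = 348996/552
nα + ρ     = (1523·229) / 552 = 348767/552
⌊348996/552⌋ = 632,  ⌊348767/552⌋ = 631
s_{1523} = 632 − 631 = 1


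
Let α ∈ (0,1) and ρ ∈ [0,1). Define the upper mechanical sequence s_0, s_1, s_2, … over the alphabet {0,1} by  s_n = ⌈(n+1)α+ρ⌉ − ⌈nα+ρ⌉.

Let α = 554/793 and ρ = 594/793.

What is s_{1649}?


1

(n+1)α + ρ = (1650·554 + 594) / 793 = 914694/793
nα + ρ     = (1649·554 + 594) / 793 = 914140/793
⌈914694/793⌉ = 1154,  ⌈914140/793⌉ = 1153
s_{1649} = 1154 − 1153 = 1


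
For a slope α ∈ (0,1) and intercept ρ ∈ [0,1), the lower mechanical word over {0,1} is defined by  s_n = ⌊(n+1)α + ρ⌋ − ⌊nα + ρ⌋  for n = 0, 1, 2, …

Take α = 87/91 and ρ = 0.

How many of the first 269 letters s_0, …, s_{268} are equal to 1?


#1s = Σ_{n=0}^{268} s_n = Σ_{n=0}^{268} (⌊(n+1)α+ρ⌋ − ⌊nα+ρ⌋)
the sum telescopes: every ⌊nα+ρ⌋ with 0 < n < 269 appears once with + and once with −, leaving ⌊269α+ρ⌋ − ⌊0·α+ρ⌋
269α + ρ = (269·87) / 91 = 23403/91
ρ = 0/91
⌊23403/91⌋ = 257,  ⌊0/91⌋ = 0
#1s = 257 − 0 = 257

257


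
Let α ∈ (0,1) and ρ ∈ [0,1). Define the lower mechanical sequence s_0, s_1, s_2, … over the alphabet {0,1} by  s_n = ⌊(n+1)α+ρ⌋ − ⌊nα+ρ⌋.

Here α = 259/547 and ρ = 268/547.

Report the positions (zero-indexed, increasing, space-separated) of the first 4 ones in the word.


1 3 5 7

n=0: ⌊527/547⌋−⌊268/547⌋ = 0−0 = 0
n=1: ⌊786/547⌋−⌊527/547⌋ = 1−0 = 1  ← one
n=2: ⌊1045/547⌋−⌊786/547⌋ = 1−1 = 0
n=3: ⌊1304/547⌋−⌊1045/547⌋ = 2−1 = 1  ← one
n=4: ⌊1563/547⌋−⌊1304/547⌋ = 2−2 = 0
n=5: ⌊1822/547⌋−⌊1563/547⌋ = 3−2 = 1  ← one
n=6: ⌊2081/547⌋−⌊1822/547⌋ = 3−3 = 0
n=7: ⌊2340/547⌋−⌊2081/547⌋ = 4−3 = 1  ← one
positions of the first 4 ones: 1 3 5 7


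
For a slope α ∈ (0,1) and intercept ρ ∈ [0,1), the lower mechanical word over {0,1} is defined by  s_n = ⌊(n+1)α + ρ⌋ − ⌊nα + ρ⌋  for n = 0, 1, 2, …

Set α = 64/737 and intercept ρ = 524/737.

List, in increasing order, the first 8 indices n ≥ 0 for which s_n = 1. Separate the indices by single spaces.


3 14 26 37 49 60 72 83

n=0: ⌊588/737⌋−⌊524/737⌋ = 0−0 = 0
n=1: ⌊652/737⌋−⌊588/737⌋ = 0−0 = 0
  …
n=3: ⌊780/737⌋−⌊716/737⌋ = 1−0 = 1  ← one
n=4: ⌊844/737⌋−⌊780/737⌋ = 1−1 = 0
n=5: ⌊908/737⌋−⌊844/737⌋ = 1−1 = 0
  …
n=14: ⌊1484/737⌋−⌊1420/737⌋ = 2−1 = 1  ← one
n=15: ⌊1548/737⌋−⌊1484/737⌋ = 2−2 = 0
n=16: ⌊1612/737⌋−⌊1548/737⌋ = 2−2 = 0
  …
n=26: ⌊2252/737⌋−⌊2188/737⌋ = 3−2 = 1  ← one
n=27: ⌊2316/737⌋−⌊2252/737⌋ = 3−3 = 0
n=28: ⌊2380/737⌋−⌊2316/737⌋ = 3−3 = 0
  …
n=37: ⌊2956/737⌋−⌊2892/737⌋ = 4−3 = 1  ← one
n=38: ⌊3020/737⌋−⌊2956/737⌋ = 4−4 = 0
n=39: ⌊3084/737⌋−⌊3020/737⌋ = 4−4 = 0
  …
n=49: ⌊3724/737⌋−⌊3660/737⌋ = 5−4 = 1  ← one
n=50: ⌊3788/737⌋−⌊3724/737⌋ = 5−5 = 0
n=51: ⌊3852/737⌋−⌊3788/737⌋ = 5−5 = 0
  …
n=60: ⌊4428/737⌋−⌊4364/737⌋ = 6−5 = 1  ← one
n=61: ⌊4492/737⌋−⌊4428/737⌋ = 6−6 = 0
n=62: ⌊4556/737⌋−⌊4492/737⌋ = 6−6 = 0
  …
n=72: ⌊5196/737⌋−⌊5132/737⌋ = 7−6 = 1  ← one
n=73: ⌊5260/737⌋−⌊5196/737⌋ = 7−7 = 0
n=74: ⌊5324/737⌋−⌊5260/737⌋ = 7−7 = 0
  …
n=83: ⌊5900/737⌋−⌊5836/737⌋ = 8−7 = 1  ← one
positions of the first 8 ones: 3 14 26 37 49 60 72 83


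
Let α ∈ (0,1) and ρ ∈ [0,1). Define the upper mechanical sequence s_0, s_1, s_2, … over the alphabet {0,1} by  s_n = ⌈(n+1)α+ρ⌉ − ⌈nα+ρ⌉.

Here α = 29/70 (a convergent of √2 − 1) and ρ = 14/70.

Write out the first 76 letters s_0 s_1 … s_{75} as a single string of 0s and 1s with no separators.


n=0: ⌈(1·29+14)/70⌉ − ⌈(0·29+14)/70⌉ = ⌈43/70⌉ − ⌈14/70⌉ = 1 − 1 = 0
n=1: ⌈(2·29+14)/70⌉ − ⌈(1·29+14)/70⌉ = ⌈72/70⌉ − ⌈43/70⌉ = 2 − 1 = 1
n=2: ⌈(3·29+14)/70⌉ − ⌈(2·29+14)/70⌉ = ⌈101/70⌉ − ⌈72/70⌉ = 2 − 2 = 0
n=3: ⌈(4·29+14)/70⌉ − ⌈(3·29+14)/70⌉ = ⌈130/70⌉ − ⌈101/70⌉ = 2 − 2 = 0
n=4: ⌈(5·29+14)/70⌉ − ⌈(4·29+14)/70⌉ = ⌈159/70⌉ − ⌈130/70⌉ = 3 − 2 = 1
n=5: ⌈(6·29+14)/70⌉ − ⌈(5·29+14)/70⌉ = ⌈188/70⌉ − ⌈159/70⌉ = 3 − 3 = 0
n=6: ⌈(7·29+14)/70⌉ − ⌈(6·29+14)/70⌉ = ⌈217/70⌉ − ⌈188/70⌉ = 4 − 3 = 1
n=7: ⌈(8·29+14)/70⌉ − ⌈(7·29+14)/70⌉ = ⌈246/70⌉ − ⌈217/70⌉ = 4 − 4 = 0
n=8: ⌈(9·29+14)/70⌉ − ⌈(8·29+14)/70⌉ = ⌈275/70⌉ − ⌈246/70⌉ = 4 − 4 = 0
n=9: ⌈(10·29+14)/70⌉ − ⌈(9·29+14)/70⌉ = ⌈304/70⌉ − ⌈275/70⌉ = 5 − 4 = 1
n=10: ⌈(11·29+14)/70⌉ − ⌈(10·29+14)/70⌉ = ⌈333/70⌉ − ⌈304/70⌉ = 5 − 5 = 0
n=11: ⌈(12·29+14)/70⌉ − ⌈(11·29+14)/70⌉ = ⌈362/70⌉ − ⌈333/70⌉ = 6 − 5 = 1
n=12: ⌈(13·29+14)/70⌉ − ⌈(12·29+14)/70⌉ = ⌈391/70⌉ − ⌈362/70⌉ = 6 − 6 = 0
n=13: ⌈(14·29+14)/70⌉ − ⌈(13·29+14)/70⌉ = ⌈420/70⌉ − ⌈391/70⌉ = 6 − 6 = 0
n=14: ⌈(15·29+14)/70⌉ − ⌈(14·29+14)/70⌉ = ⌈449/70⌉ − ⌈420/70⌉ = 7 − 6 = 1
n=15: ⌈(16·29+14)/70⌉ − ⌈(15·29+14)/70⌉ = ⌈478/70⌉ − ⌈449/70⌉ = 7 − 7 = 0
n=16: ⌈(17·29+14)/70⌉ − ⌈(16·29+14)/70⌉ = ⌈507/70⌉ − ⌈478/70⌉ = 8 − 7 = 1
n=17: ⌈(18·29+14)/70⌉ − ⌈(17·29+14)/70⌉ = ⌈536/70⌉ − ⌈507/70⌉ = 8 − 8 = 0
n=18: ⌈(19·29+14)/70⌉ − ⌈(18·29+14)/70⌉ = ⌈565/70⌉ − ⌈536/70⌉ = 9 − 8 = 1
n=19: ⌈(20·29+14)/70⌉ − ⌈(19·29+14)/70⌉ = ⌈594/70⌉ − ⌈565/70⌉ = 9 − 9 = 0
n=20: ⌈(21·29+14)/70⌉ − ⌈(20·29+14)/70⌉ = ⌈623/70⌉ − ⌈594/70⌉ = 9 − 9 = 0
n=21: ⌈(22·29+14)/70⌉ − ⌈(21·29+14)/70⌉ = ⌈652/70⌉ − ⌈623/70⌉ = 10 − 9 = 1
n=22: ⌈(23·29+14)/70⌉ − ⌈(22·29+14)/70⌉ = ⌈681/70⌉ − ⌈652/70⌉ = 10 − 10 = 0
n=23: ⌈(24·29+14)/70⌉ − ⌈(23·29+14)/70⌉ = ⌈710/70⌉ − ⌈681/70⌉ = 11 − 10 = 1
n=24: ⌈(25·29+14)/70⌉ − ⌈(24·29+14)/70⌉ = ⌈739/70⌉ − ⌈710/70⌉ = 11 − 11 = 0
n=25: ⌈(26·29+14)/70⌉ − ⌈(25·29+14)/70⌉ = ⌈768/70⌉ − ⌈739/70⌉ = 11 − 11 = 0
n=26: ⌈(27·29+14)/70⌉ − ⌈(26·29+14)/70⌉ = ⌈797/70⌉ − ⌈768/70⌉ = 12 − 11 = 1
n=27: ⌈(28·29+14)/70⌉ − ⌈(27·29+14)/70⌉ = ⌈826/70⌉ − ⌈797/70⌉ = 12 − 12 = 0
n=28: ⌈(29·29+14)/70⌉ − ⌈(28·29+14)/70⌉ = ⌈855/70⌉ − ⌈826/70⌉ = 13 − 12 = 1
n=29: ⌈(30·29+14)/70⌉ − ⌈(29·29+14)/70⌉ = ⌈884/70⌉ − ⌈855/70⌉ = 13 − 13 = 0
n=30: ⌈(31·29+14)/70⌉ − ⌈(30·29+14)/70⌉ = ⌈913/70⌉ − ⌈884/70⌉ = 14 − 13 = 1
n=31: ⌈(32·29+14)/70⌉ − ⌈(31·29+14)/70⌉ = ⌈942/70⌉ − ⌈913/70⌉ = 14 − 14 = 0
n=32: ⌈(33·29+14)/70⌉ − ⌈(32·29+14)/70⌉ = ⌈971/70⌉ − ⌈942/70⌉ = 14 − 14 = 0
n=33: ⌈(34·29+14)/70⌉ − ⌈(33·29+14)/70⌉ = ⌈1000/70⌉ − ⌈971/70⌉ = 15 − 14 = 1
n=34: ⌈(35·29+14)/70⌉ − ⌈(34·29+14)/70⌉ = ⌈1029/70⌉ − ⌈1000/70⌉ = 15 − 15 = 0
n=35: ⌈(36·29+14)/70⌉ − ⌈(35·29+14)/70⌉ = ⌈1058/70⌉ − ⌈1029/70⌉ = 16 − 15 = 1
n=36: ⌈(37·29+14)/70⌉ − ⌈(36·29+14)/70⌉ = ⌈1087/70⌉ − ⌈1058/70⌉ = 16 − 16 = 0
n=37: ⌈(38·29+14)/70⌉ − ⌈(37·29+14)/70⌉ = ⌈1116/70⌉ − ⌈1087/70⌉ = 16 − 16 = 0
n=38: ⌈(39·29+14)/70⌉ − ⌈(38·29+14)/70⌉ = ⌈1145/70⌉ − ⌈1116/70⌉ = 17 − 16 = 1
n=39: ⌈(40·29+14)/70⌉ − ⌈(39·29+14)/70⌉ = ⌈1174/70⌉ − ⌈1145/70⌉ = 17 − 17 = 0
n=40: ⌈(41·29+14)/70⌉ − ⌈(40·29+14)/70⌉ = ⌈1203/70⌉ − ⌈1174/70⌉ = 18 − 17 = 1
n=41: ⌈(42·29+14)/70⌉ − ⌈(41·29+14)/70⌉ = ⌈1232/70⌉ − ⌈1203/70⌉ = 18 − 18 = 0
n=42: ⌈(43·29+14)/70⌉ − ⌈(42·29+14)/70⌉ = ⌈1261/70⌉ − ⌈1232/70⌉ = 19 − 18 = 1
n=43: ⌈(44·29+14)/70⌉ − ⌈(43·29+14)/70⌉ = ⌈1290/70⌉ − ⌈1261/70⌉ = 19 − 19 = 0
n=44: ⌈(45·29+14)/70⌉ − ⌈(44·29+14)/70⌉ = ⌈1319/70⌉ − ⌈1290/70⌉ = 19 − 19 = 0
n=45: ⌈(46·29+14)/70⌉ − ⌈(45·29+14)/70⌉ = ⌈1348/70⌉ − ⌈1319/70⌉ = 20 − 19 = 1
n=46: ⌈(47·29+14)/70⌉ − ⌈(46·29+14)/70⌉ = ⌈1377/70⌉ − ⌈1348/70⌉ = 20 − 20 = 0
n=47: ⌈(48·29+14)/70⌉ − ⌈(47·29+14)/70⌉ = ⌈1406/70⌉ − ⌈1377/70⌉ = 21 − 20 = 1
n=48: ⌈(49·29+14)/70⌉ − ⌈(48·29+14)/70⌉ = ⌈1435/70⌉ − ⌈1406/70⌉ = 21 − 21 = 0
n=49: ⌈(50·29+14)/70⌉ − ⌈(49·29+14)/70⌉ = ⌈1464/70⌉ − ⌈1435/70⌉ = 21 − 21 = 0
n=50: ⌈(51·29+14)/70⌉ − ⌈(50·29+14)/70⌉ = ⌈1493/70⌉ − ⌈1464/70⌉ = 22 − 21 = 1
n=51: ⌈(52·29+14)/70⌉ − ⌈(51·29+14)/70⌉ = ⌈1522/70⌉ − ⌈1493/70⌉ = 22 − 22 = 0
n=52: ⌈(53·29+14)/70⌉ − ⌈(52·29+14)/70⌉ = ⌈1551/70⌉ − ⌈1522/70⌉ = 23 − 22 = 1
n=53: ⌈(54·29+14)/70⌉ − ⌈(53·29+14)/70⌉ = ⌈1580/70⌉ − ⌈1551/70⌉ = 23 − 23 = 0
n=54: ⌈(55·29+14)/70⌉ − ⌈(54·29+14)/70⌉ = ⌈1609/70⌉ − ⌈1580/70⌉ = 23 − 23 = 0
n=55: ⌈(56·29+14)/70⌉ − ⌈(55·29+14)/70⌉ = ⌈1638/70⌉ − ⌈1609/70⌉ = 24 − 23 = 1
n=56: ⌈(57·29+14)/70⌉ − ⌈(56·29+14)/70⌉ = ⌈1667/70⌉ − ⌈1638/70⌉ = 24 − 24 = 0
n=57: ⌈(58·29+14)/70⌉ − ⌈(57·29+14)/70⌉ = ⌈1696/70⌉ − ⌈1667/70⌉ = 25 − 24 = 1
n=58: ⌈(59·29+14)/70⌉ − ⌈(58·29+14)/70⌉ = ⌈1725/70⌉ − ⌈1696/70⌉ = 25 − 25 = 0
n=59: ⌈(60·29+14)/70⌉ − ⌈(59·29+14)/70⌉ = ⌈1754/70⌉ − ⌈1725/70⌉ = 26 − 25 = 1
n=60: ⌈(61·29+14)/70⌉ − ⌈(60·29+14)/70⌉ = ⌈1783/70⌉ − ⌈1754/70⌉ = 26 − 26 = 0
n=61: ⌈(62·29+14)/70⌉ − ⌈(61·29+14)/70⌉ = ⌈1812/70⌉ − ⌈1783/70⌉ = 26 − 26 = 0
n=62: ⌈(63·29+14)/70⌉ − ⌈(62·29+14)/70⌉ = ⌈1841/70⌉ − ⌈1812/70⌉ = 27 − 26 = 1
n=63: ⌈(64·29+14)/70⌉ − ⌈(63·29+14)/70⌉ = ⌈1870/70⌉ − ⌈1841/70⌉ = 27 − 27 = 0
n=64: ⌈(65·29+14)/70⌉ − ⌈(64·29+14)/70⌉ = ⌈1899/70⌉ − ⌈1870/70⌉ = 28 − 27 = 1
n=65: ⌈(66·29+14)/70⌉ − ⌈(65·29+14)/70⌉ = ⌈1928/70⌉ − ⌈1899/70⌉ = 28 − 28 = 0
n=66: ⌈(67·29+14)/70⌉ − ⌈(66·29+14)/70⌉ = ⌈1957/70⌉ − ⌈1928/70⌉ = 28 − 28 = 0
n=67: ⌈(68·29+14)/70⌉ − ⌈(67·29+14)/70⌉ = ⌈1986/70⌉ − ⌈1957/70⌉ = 29 − 28 = 1
n=68: ⌈(69·29+14)/70⌉ − ⌈(68·29+14)/70⌉ = ⌈2015/70⌉ − ⌈1986/70⌉ = 29 − 29 = 0
n=69: ⌈(70·29+14)/70⌉ − ⌈(69·29+14)/70⌉ = ⌈2044/70⌉ − ⌈2015/70⌉ = 30 − 29 = 1
n=70: ⌈(71·29+14)/70⌉ − ⌈(70·29+14)/70⌉ = ⌈2073/70⌉ − ⌈2044/70⌉ = 30 − 30 = 0
n=71: ⌈(72·29+14)/70⌉ − ⌈(71·29+14)/70⌉ = ⌈2102/70⌉ − ⌈2073/70⌉ = 31 − 30 = 1
n=72: ⌈(73·29+14)/70⌉ − ⌈(72·29+14)/70⌉ = ⌈2131/70⌉ − ⌈2102/70⌉ = 31 − 31 = 0
n=73: ⌈(74·29+14)/70⌉ − ⌈(73·29+14)/70⌉ = ⌈2160/70⌉ − ⌈2131/70⌉ = 31 − 31 = 0
n=74: ⌈(75·29+14)/70⌉ − ⌈(74·29+14)/70⌉ = ⌈2189/70⌉ − ⌈2160/70⌉ = 32 − 31 = 1
n=75: ⌈(76·29+14)/70⌉ − ⌈(75·29+14)/70⌉ = ⌈2218/70⌉ − ⌈2189/70⌉ = 32 − 32 = 0

0100101001010010101001010010101001010010101001010010100101010010100101010010


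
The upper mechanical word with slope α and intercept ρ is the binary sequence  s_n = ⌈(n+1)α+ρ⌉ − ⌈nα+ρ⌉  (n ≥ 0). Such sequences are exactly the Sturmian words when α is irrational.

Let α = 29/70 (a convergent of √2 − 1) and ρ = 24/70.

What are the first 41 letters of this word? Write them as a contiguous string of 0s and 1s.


01001010100101001010100101001010100101001

n=0: ⌈(1·29+24)/70⌉ − ⌈(0·29+24)/70⌉ = ⌈53/70⌉ − ⌈24/70⌉ = 1 − 1 = 0
n=1: ⌈(2·29+24)/70⌉ − ⌈(1·29+24)/70⌉ = ⌈82/70⌉ − ⌈53/70⌉ = 2 − 1 = 1
n=2: ⌈(3·29+24)/70⌉ − ⌈(2·29+24)/70⌉ = ⌈111/70⌉ − ⌈82/70⌉ = 2 − 2 = 0
n=3: ⌈(4·29+24)/70⌉ − ⌈(3·29+24)/70⌉ = ⌈140/70⌉ − ⌈111/70⌉ = 2 − 2 = 0
n=4: ⌈(5·29+24)/70⌉ − ⌈(4·29+24)/70⌉ = ⌈169/70⌉ − ⌈140/70⌉ = 3 − 2 = 1
n=5: ⌈(6·29+24)/70⌉ − ⌈(5·29+24)/70⌉ = ⌈198/70⌉ − ⌈169/70⌉ = 3 − 3 = 0
n=6: ⌈(7·29+24)/70⌉ − ⌈(6·29+24)/70⌉ = ⌈227/70⌉ − ⌈198/70⌉ = 4 − 3 = 1
n=7: ⌈(8·29+24)/70⌉ − ⌈(7·29+24)/70⌉ = ⌈256/70⌉ − ⌈227/70⌉ = 4 − 4 = 0
n=8: ⌈(9·29+24)/70⌉ − ⌈(8·29+24)/70⌉ = ⌈285/70⌉ − ⌈256/70⌉ = 5 − 4 = 1
n=9: ⌈(10·29+24)/70⌉ − ⌈(9·29+24)/70⌉ = ⌈314/70⌉ − ⌈285/70⌉ = 5 − 5 = 0
n=10: ⌈(11·29+24)/70⌉ − ⌈(10·29+24)/70⌉ = ⌈343/70⌉ − ⌈314/70⌉ = 5 − 5 = 0
n=11: ⌈(12·29+24)/70⌉ − ⌈(11·29+24)/70⌉ = ⌈372/70⌉ − ⌈343/70⌉ = 6 − 5 = 1
n=12: ⌈(13·29+24)/70⌉ − ⌈(12·29+24)/70⌉ = ⌈401/70⌉ − ⌈372/70⌉ = 6 − 6 = 0
n=13: ⌈(14·29+24)/70⌉ − ⌈(13·29+24)/70⌉ = ⌈430/70⌉ − ⌈401/70⌉ = 7 − 6 = 1
n=14: ⌈(15·29+24)/70⌉ − ⌈(14·29+24)/70⌉ = ⌈459/70⌉ − ⌈430/70⌉ = 7 − 7 = 0
n=15: ⌈(16·29+24)/70⌉ − ⌈(15·29+24)/70⌉ = ⌈488/70⌉ − ⌈459/70⌉ = 7 − 7 = 0
n=16: ⌈(17·29+24)/70⌉ − ⌈(16·29+24)/70⌉ = ⌈517/70⌉ − ⌈488/70⌉ = 8 − 7 = 1
n=17: ⌈(18·29+24)/70⌉ − ⌈(17·29+24)/70⌉ = ⌈546/70⌉ − ⌈517/70⌉ = 8 − 8 = 0
n=18: ⌈(19·29+24)/70⌉ − ⌈(18·29+24)/70⌉ = ⌈575/70⌉ − ⌈546/70⌉ = 9 − 8 = 1
n=19: ⌈(20·29+24)/70⌉ − ⌈(19·29+24)/70⌉ = ⌈604/70⌉ − ⌈575/70⌉ = 9 − 9 = 0
n=20: ⌈(21·29+24)/70⌉ − ⌈(20·29+24)/70⌉ = ⌈633/70⌉ − ⌈604/70⌉ = 10 − 9 = 1
n=21: ⌈(22·29+24)/70⌉ − ⌈(21·29+24)/70⌉ = ⌈662/70⌉ − ⌈633/70⌉ = 10 − 10 = 0
n=22: ⌈(23·29+24)/70⌉ − ⌈(22·29+24)/70⌉ = ⌈691/70⌉ − ⌈662/70⌉ = 10 − 10 = 0
n=23: ⌈(24·29+24)/70⌉ − ⌈(23·29+24)/70⌉ = ⌈720/70⌉ − ⌈691/70⌉ = 11 − 10 = 1
n=24: ⌈(25·29+24)/70⌉ − ⌈(24·29+24)/70⌉ = ⌈749/70⌉ − ⌈720/70⌉ = 11 − 11 = 0
n=25: ⌈(26·29+24)/70⌉ − ⌈(25·29+24)/70⌉ = ⌈778/70⌉ − ⌈749/70⌉ = 12 − 11 = 1
n=26: ⌈(27·29+24)/70⌉ − ⌈(26·29+24)/70⌉ = ⌈807/70⌉ − ⌈778/70⌉ = 12 − 12 = 0
n=27: ⌈(28·29+24)/70⌉ − ⌈(27·29+24)/70⌉ = ⌈836/70⌉ − ⌈807/70⌉ = 12 − 12 = 0
n=28: ⌈(29·29+24)/70⌉ − ⌈(28·29+24)/70⌉ = ⌈865/70⌉ − ⌈836/70⌉ = 13 − 12 = 1
n=29: ⌈(30·29+24)/70⌉ − ⌈(29·29+24)/70⌉ = ⌈894/70⌉ − ⌈865/70⌉ = 13 − 13 = 0
n=30: ⌈(31·29+24)/70⌉ − ⌈(30·29+24)/70⌉ = ⌈923/70⌉ − ⌈894/70⌉ = 14 − 13 = 1
n=31: ⌈(32·29+24)/70⌉ − ⌈(31·29+24)/70⌉ = ⌈952/70⌉ − ⌈923/70⌉ = 14 − 14 = 0
n=32: ⌈(33·29+24)/70⌉ − ⌈(32·29+24)/70⌉ = ⌈981/70⌉ − ⌈952/70⌉ = 15 − 14 = 1
n=33: ⌈(34·29+24)/70⌉ − ⌈(33·29+24)/70⌉ = ⌈1010/70⌉ − ⌈981/70⌉ = 15 − 15 = 0
n=34: ⌈(35·29+24)/70⌉ − ⌈(34·29+24)/70⌉ = ⌈1039/70⌉ − ⌈1010/70⌉ = 15 − 15 = 0
n=35: ⌈(36·29+24)/70⌉ − ⌈(35·29+24)/70⌉ = ⌈1068/70⌉ − ⌈1039/70⌉ = 16 − 15 = 1
n=36: ⌈(37·29+24)/70⌉ − ⌈(36·29+24)/70⌉ = ⌈1097/70⌉ − ⌈1068/70⌉ = 16 − 16 = 0
n=37: ⌈(38·29+24)/70⌉ − ⌈(37·29+24)/70⌉ = ⌈1126/70⌉ − ⌈1097/70⌉ = 17 − 16 = 1
n=38: ⌈(39·29+24)/70⌉ − ⌈(38·29+24)/70⌉ = ⌈1155/70⌉ − ⌈1126/70⌉ = 17 − 17 = 0
n=39: ⌈(40·29+24)/70⌉ − ⌈(39·29+24)/70⌉ = ⌈1184/70⌉ − ⌈1155/70⌉ = 17 − 17 = 0
n=40: ⌈(41·29+24)/70⌉ − ⌈(40·29+24)/70⌉ = ⌈1213/70⌉ − ⌈1184/70⌉ = 18 − 17 = 1


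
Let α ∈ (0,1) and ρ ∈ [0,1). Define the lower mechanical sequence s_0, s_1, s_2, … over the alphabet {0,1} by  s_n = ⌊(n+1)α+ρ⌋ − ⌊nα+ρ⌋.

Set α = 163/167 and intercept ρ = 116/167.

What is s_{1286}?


1

(n+1)α + ρ = (1287·163 + 116) / 167 = 209897/167
nα + ρ     = (1286·163 + 116) / 167 = 209734/167
⌊209897/167⌋ = 1256,  ⌊209734/167⌋ = 1255
s_{1286} = 1256 − 1255 = 1


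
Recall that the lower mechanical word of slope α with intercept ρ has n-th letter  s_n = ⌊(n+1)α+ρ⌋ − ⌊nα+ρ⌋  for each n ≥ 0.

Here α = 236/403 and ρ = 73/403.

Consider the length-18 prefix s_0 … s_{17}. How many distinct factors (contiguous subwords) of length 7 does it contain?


t_n = ⌊(n·236+73)/403⌋ for n = 0 … 18:
  n=0…9: ⌊73/403⌋=0 ⌊309/403⌋=0 ⌊545/403⌋=1 ⌊781/403⌋=1 ⌊1017/403⌋=2 ⌊1253/403⌋=3 ⌊1489/403⌋=3 ⌊1725/403⌋=4 ⌊1961/403⌋=4 ⌊2197/403⌋=5
  n=10…18: ⌊2433/403⌋=6 ⌊2669/403⌋=6 ⌊2905/403⌋=7 ⌊3141/403⌋=7 ⌊3377/403⌋=8 ⌊3613/403⌋=8 ⌊3849/403⌋=9 ⌊4085/403⌋=10 ⌊4321/403⌋=10
s_n = t_(n+1) − t_n for n = 0 … 17 gives
prefix = 010110101101010110
slide a length-7 window over [0..6] … [11..17] (12 windows); first occurrence of each distinct factor:
  [  0..  6] 0101101
  [  1..  7] 1011010
  [  2..  8] 0110101
  [  3..  9] 1101011
  [  4.. 10] 1010110
  [  8.. 14] 1101010
  [  9.. 15] 1010101
  [ 10.. 16] 0101011
  (the other 4 windows repeat one of these)
distinct factors: {0101011, 0101101, 0110101, 1010101, 1010110, 1011010, 1101010, 1101011}
count = 8  (Sturmian bound for length 7 is 8)

8


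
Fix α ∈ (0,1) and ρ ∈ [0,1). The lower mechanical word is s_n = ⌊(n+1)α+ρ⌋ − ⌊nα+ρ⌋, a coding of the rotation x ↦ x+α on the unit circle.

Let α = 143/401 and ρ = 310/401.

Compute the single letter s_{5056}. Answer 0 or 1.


1

(n+1)α + ρ = (5057·143 + 310) / 401 = 723461/401
nα + ρ     = (5056·143 + 310) / 401 = 723318/401
⌊723461/401⌋ = 1804,  ⌊723318/401⌋ = 1803
s_{5056} = 1804 − 1803 = 1


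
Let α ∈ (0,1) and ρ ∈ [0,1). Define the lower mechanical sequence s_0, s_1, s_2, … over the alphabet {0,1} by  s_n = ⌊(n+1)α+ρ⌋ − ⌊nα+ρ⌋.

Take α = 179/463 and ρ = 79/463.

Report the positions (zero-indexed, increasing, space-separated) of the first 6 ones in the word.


n=0: ⌊258/463⌋−⌊79/463⌋ = 0−0 = 0
n=1: ⌊437/463⌋−⌊258/463⌋ = 0−0 = 0
n=2: ⌊616/463⌋−⌊437/463⌋ = 1−0 = 1  ← one
n=3: ⌊795/463⌋−⌊616/463⌋ = 1−1 = 0
n=4: ⌊974/463⌋−⌊795/463⌋ = 2−1 = 1  ← one
n=5: ⌊1153/463⌋−⌊974/463⌋ = 2−2 = 0
n=6: ⌊1332/463⌋−⌊1153/463⌋ = 2−2 = 0
n=7: ⌊1511/463⌋−⌊1332/463⌋ = 3−2 = 1  ← one
n=8: ⌊1690/463⌋−⌊1511/463⌋ = 3−3 = 0
n=9: ⌊1869/463⌋−⌊1690/463⌋ = 4−3 = 1  ← one
n=10: ⌊2048/463⌋−⌊1869/463⌋ = 4−4 = 0
n=11: ⌊2227/463⌋−⌊2048/463⌋ = 4−4 = 0
n=12: ⌊2406/463⌋−⌊2227/463⌋ = 5−4 = 1  ← one
n=13: ⌊2585/463⌋−⌊2406/463⌋ = 5−5 = 0
n=14: ⌊2764/463⌋−⌊2585/463⌋ = 5−5 = 0
n=15: ⌊2943/463⌋−⌊2764/463⌋ = 6−5 = 1  ← one
positions of the first 6 ones: 2 4 7 9 12 15

2 4 7 9 12 15


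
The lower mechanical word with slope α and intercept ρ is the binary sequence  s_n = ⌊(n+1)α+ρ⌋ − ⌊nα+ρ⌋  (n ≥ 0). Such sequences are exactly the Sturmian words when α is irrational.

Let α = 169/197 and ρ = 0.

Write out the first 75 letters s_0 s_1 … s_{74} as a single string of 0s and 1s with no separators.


011111101111110111111011111101111110111111011111101111110111111011111101111

n=0: ⌊(1·169)/197⌋ − ⌊(0·169)/197⌋ = ⌊169/197⌋ − ⌊0/197⌋ = 0 − 0 = 0
n=1: ⌊(2·169)/197⌋ − ⌊(1·169)/197⌋ = ⌊338/197⌋ − ⌊169/197⌋ = 1 − 0 = 1
n=2: ⌊(3·169)/197⌋ − ⌊(2·169)/197⌋ = ⌊507/197⌋ − ⌊338/197⌋ = 2 − 1 = 1
n=3: ⌊(4·169)/197⌋ − ⌊(3·169)/197⌋ = ⌊676/197⌋ − ⌊507/197⌋ = 3 − 2 = 1
n=4: ⌊(5·169)/197⌋ − ⌊(4·169)/197⌋ = ⌊845/197⌋ − ⌊676/197⌋ = 4 − 3 = 1
n=5: ⌊(6·169)/197⌋ − ⌊(5·169)/197⌋ = ⌊1014/197⌋ − ⌊845/197⌋ = 5 − 4 = 1
n=6: ⌊(7·169)/197⌋ − ⌊(6·169)/197⌋ = ⌊1183/197⌋ − ⌊1014/197⌋ = 6 − 5 = 1
n=7: ⌊(8·169)/197⌋ − ⌊(7·169)/197⌋ = ⌊1352/197⌋ − ⌊1183/197⌋ = 6 − 6 = 0
n=8: ⌊(9·169)/197⌋ − ⌊(8·169)/197⌋ = ⌊1521/197⌋ − ⌊1352/197⌋ = 7 − 6 = 1
n=9: ⌊(10·169)/197⌋ − ⌊(9·169)/197⌋ = ⌊1690/197⌋ − ⌊1521/197⌋ = 8 − 7 = 1
n=10: ⌊(11·169)/197⌋ − ⌊(10·169)/197⌋ = ⌊1859/197⌋ − ⌊1690/197⌋ = 9 − 8 = 1
n=11: ⌊(12·169)/197⌋ − ⌊(11·169)/197⌋ = ⌊2028/197⌋ − ⌊1859/197⌋ = 10 − 9 = 1
n=12: ⌊(13·169)/197⌋ − ⌊(12·169)/197⌋ = ⌊2197/197⌋ − ⌊2028/197⌋ = 11 − 10 = 1
n=13: ⌊(14·169)/197⌋ − ⌊(13·169)/197⌋ = ⌊2366/197⌋ − ⌊2197/197⌋ = 12 − 11 = 1
n=14: ⌊(15·169)/197⌋ − ⌊(14·169)/197⌋ = ⌊2535/197⌋ − ⌊2366/197⌋ = 12 − 12 = 0
n=15: ⌊(16·169)/197⌋ − ⌊(15·169)/197⌋ = ⌊2704/197⌋ − ⌊2535/197⌋ = 13 − 12 = 1
n=16: ⌊(17·169)/197⌋ − ⌊(16·169)/197⌋ = ⌊2873/197⌋ − ⌊2704/197⌋ = 14 − 13 = 1
n=17: ⌊(18·169)/197⌋ − ⌊(17·169)/197⌋ = ⌊3042/197⌋ − ⌊2873/197⌋ = 15 − 14 = 1
n=18: ⌊(19·169)/197⌋ − ⌊(18·169)/197⌋ = ⌊3211/197⌋ − ⌊3042/197⌋ = 16 − 15 = 1
n=19: ⌊(20·169)/197⌋ − ⌊(19·169)/197⌋ = ⌊3380/197⌋ − ⌊3211/197⌋ = 17 − 16 = 1
n=20: ⌊(21·169)/197⌋ − ⌊(20·169)/197⌋ = ⌊3549/197⌋ − ⌊3380/197⌋ = 18 − 17 = 1
n=21: ⌊(22·169)/197⌋ − ⌊(21·169)/197⌋ = ⌊3718/197⌋ − ⌊3549/197⌋ = 18 − 18 = 0
n=22: ⌊(23·169)/197⌋ − ⌊(22·169)/197⌋ = ⌊3887/197⌋ − ⌊3718/197⌋ = 19 − 18 = 1
n=23: ⌊(24·169)/197⌋ − ⌊(23·169)/197⌋ = ⌊4056/197⌋ − ⌊3887/197⌋ = 20 − 19 = 1
n=24: ⌊(25·169)/197⌋ − ⌊(24·169)/197⌋ = ⌊4225/197⌋ − ⌊4056/197⌋ = 21 − 20 = 1
n=25: ⌊(26·169)/197⌋ − ⌊(25·169)/197⌋ = ⌊4394/197⌋ − ⌊4225/197⌋ = 22 − 21 = 1
n=26: ⌊(27·169)/197⌋ − ⌊(26·169)/197⌋ = ⌊4563/197⌋ − ⌊4394/197⌋ = 23 − 22 = 1
n=27: ⌊(28·169)/197⌋ − ⌊(27·169)/197⌋ = ⌊4732/197⌋ − ⌊4563/197⌋ = 24 − 23 = 1
n=28: ⌊(29·169)/197⌋ − ⌊(28·169)/197⌋ = ⌊4901/197⌋ − ⌊4732/197⌋ = 24 − 24 = 0
n=29: ⌊(30·169)/197⌋ − ⌊(29·169)/197⌋ = ⌊5070/197⌋ − ⌊4901/197⌋ = 25 − 24 = 1
n=30: ⌊(31·169)/197⌋ − ⌊(30·169)/197⌋ = ⌊5239/197⌋ − ⌊5070/197⌋ = 26 − 25 = 1
n=31: ⌊(32·169)/197⌋ − ⌊(31·169)/197⌋ = ⌊5408/197⌋ − ⌊5239/197⌋ = 27 − 26 = 1
n=32: ⌊(33·169)/197⌋ − ⌊(32·169)/197⌋ = ⌊5577/197⌋ − ⌊5408/197⌋ = 28 − 27 = 1
n=33: ⌊(34·169)/197⌋ − ⌊(33·169)/197⌋ = ⌊5746/197⌋ − ⌊5577/197⌋ = 29 − 28 = 1
n=34: ⌊(35·169)/197⌋ − ⌊(34·169)/197⌋ = ⌊5915/197⌋ − ⌊5746/197⌋ = 30 − 29 = 1
n=35: ⌊(36·169)/197⌋ − ⌊(35·169)/197⌋ = ⌊6084/197⌋ − ⌊5915/197⌋ = 30 − 30 = 0
n=36: ⌊(37·169)/197⌋ − ⌊(36·169)/197⌋ = ⌊6253/197⌋ − ⌊6084/197⌋ = 31 − 30 = 1
n=37: ⌊(38·169)/197⌋ − ⌊(37·169)/197⌋ = ⌊6422/197⌋ − ⌊6253/197⌋ = 32 − 31 = 1
n=38: ⌊(39·169)/197⌋ − ⌊(38·169)/197⌋ = ⌊6591/197⌋ − ⌊6422/197⌋ = 33 − 32 = 1
n=39: ⌊(40·169)/197⌋ − ⌊(39·169)/197⌋ = ⌊6760/197⌋ − ⌊6591/197⌋ = 34 − 33 = 1
n=40: ⌊(41·169)/197⌋ − ⌊(40·169)/197⌋ = ⌊6929/197⌋ − ⌊6760/197⌋ = 35 − 34 = 1
n=41: ⌊(42·169)/197⌋ − ⌊(41·169)/197⌋ = ⌊7098/197⌋ − ⌊6929/197⌋ = 36 − 35 = 1
n=42: ⌊(43·169)/197⌋ − ⌊(42·169)/197⌋ = ⌊7267/197⌋ − ⌊7098/197⌋ = 36 − 36 = 0
n=43: ⌊(44·169)/197⌋ − ⌊(43·169)/197⌋ = ⌊7436/197⌋ − ⌊7267/197⌋ = 37 − 36 = 1
n=44: ⌊(45·169)/197⌋ − ⌊(44·169)/197⌋ = ⌊7605/197⌋ − ⌊7436/197⌋ = 38 − 37 = 1
n=45: ⌊(46·169)/197⌋ − ⌊(45·169)/197⌋ = ⌊7774/197⌋ − ⌊7605/197⌋ = 39 − 38 = 1
n=46: ⌊(47·169)/197⌋ − ⌊(46·169)/197⌋ = ⌊7943/197⌋ − ⌊7774/197⌋ = 40 − 39 = 1
n=47: ⌊(48·169)/197⌋ − ⌊(47·169)/197⌋ = ⌊8112/197⌋ − ⌊7943/197⌋ = 41 − 40 = 1
n=48: ⌊(49·169)/197⌋ − ⌊(48·169)/197⌋ = ⌊8281/197⌋ − ⌊8112/197⌋ = 42 − 41 = 1
n=49: ⌊(50·169)/197⌋ − ⌊(49·169)/197⌋ = ⌊8450/197⌋ − ⌊8281/197⌋ = 42 − 42 = 0
n=50: ⌊(51·169)/197⌋ − ⌊(50·169)/197⌋ = ⌊8619/197⌋ − ⌊8450/197⌋ = 43 − 42 = 1
n=51: ⌊(52·169)/197⌋ − ⌊(51·169)/197⌋ = ⌊8788/197⌋ − ⌊8619/197⌋ = 44 − 43 = 1
n=52: ⌊(53·169)/197⌋ − ⌊(52·169)/197⌋ = ⌊8957/197⌋ − ⌊8788/197⌋ = 45 − 44 = 1
n=53: ⌊(54·169)/197⌋ − ⌊(53·169)/197⌋ = ⌊9126/197⌋ − ⌊8957/197⌋ = 46 − 45 = 1
n=54: ⌊(55·169)/197⌋ − ⌊(54·169)/197⌋ = ⌊9295/197⌋ − ⌊9126/197⌋ = 47 − 46 = 1
n=55: ⌊(56·169)/197⌋ − ⌊(55·169)/197⌋ = ⌊9464/197⌋ − ⌊9295/197⌋ = 48 − 47 = 1
n=56: ⌊(57·169)/197⌋ − ⌊(56·169)/197⌋ = ⌊9633/197⌋ − ⌊9464/197⌋ = 48 − 48 = 0
n=57: ⌊(58·169)/197⌋ − ⌊(57·169)/197⌋ = ⌊9802/197⌋ − ⌊9633/197⌋ = 49 − 48 = 1
n=58: ⌊(59·169)/197⌋ − ⌊(58·169)/197⌋ = ⌊9971/197⌋ − ⌊9802/197⌋ = 50 − 49 = 1
n=59: ⌊(60·169)/197⌋ − ⌊(59·169)/197⌋ = ⌊10140/197⌋ − ⌊9971/197⌋ = 51 − 50 = 1
n=60: ⌊(61·169)/197⌋ − ⌊(60·169)/197⌋ = ⌊10309/197⌋ − ⌊10140/197⌋ = 52 − 51 = 1
n=61: ⌊(62·169)/197⌋ − ⌊(61·169)/197⌋ = ⌊10478/197⌋ − ⌊10309/197⌋ = 53 − 52 = 1
n=62: ⌊(63·169)/197⌋ − ⌊(62·169)/197⌋ = ⌊10647/197⌋ − ⌊10478/197⌋ = 54 − 53 = 1
n=63: ⌊(64·169)/197⌋ − ⌊(63·169)/197⌋ = ⌊10816/197⌋ − ⌊10647/197⌋ = 54 − 54 = 0
n=64: ⌊(65·169)/197⌋ − ⌊(64·169)/197⌋ = ⌊10985/197⌋ − ⌊10816/197⌋ = 55 − 54 = 1
n=65: ⌊(66·169)/197⌋ − ⌊(65·169)/197⌋ = ⌊11154/197⌋ − ⌊10985/197⌋ = 56 − 55 = 1
n=66: ⌊(67·169)/197⌋ − ⌊(66·169)/197⌋ = ⌊11323/197⌋ − ⌊11154/197⌋ = 57 − 56 = 1
n=67: ⌊(68·169)/197⌋ − ⌊(67·169)/197⌋ = ⌊11492/197⌋ − ⌊11323/197⌋ = 58 − 57 = 1
n=68: ⌊(69·169)/197⌋ − ⌊(68·169)/197⌋ = ⌊11661/197⌋ − ⌊11492/197⌋ = 59 − 58 = 1
n=69: ⌊(70·169)/197⌋ − ⌊(69·169)/197⌋ = ⌊11830/197⌋ − ⌊11661/197⌋ = 60 − 59 = 1
n=70: ⌊(71·169)/197⌋ − ⌊(70·169)/197⌋ = ⌊11999/197⌋ − ⌊11830/197⌋ = 60 − 60 = 0
n=71: ⌊(72·169)/197⌋ − ⌊(71·169)/197⌋ = ⌊12168/197⌋ − ⌊11999/197⌋ = 61 − 60 = 1
n=72: ⌊(73·169)/197⌋ − ⌊(72·169)/197⌋ = ⌊12337/197⌋ − ⌊12168/197⌋ = 62 − 61 = 1
n=73: ⌊(74·169)/197⌋ − ⌊(73·169)/197⌋ = ⌊12506/197⌋ − ⌊12337/197⌋ = 63 − 62 = 1
n=74: ⌊(75·169)/197⌋ − ⌊(74·169)/197⌋ = ⌊12675/197⌋ − ⌊12506/197⌋ = 64 − 63 = 1
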